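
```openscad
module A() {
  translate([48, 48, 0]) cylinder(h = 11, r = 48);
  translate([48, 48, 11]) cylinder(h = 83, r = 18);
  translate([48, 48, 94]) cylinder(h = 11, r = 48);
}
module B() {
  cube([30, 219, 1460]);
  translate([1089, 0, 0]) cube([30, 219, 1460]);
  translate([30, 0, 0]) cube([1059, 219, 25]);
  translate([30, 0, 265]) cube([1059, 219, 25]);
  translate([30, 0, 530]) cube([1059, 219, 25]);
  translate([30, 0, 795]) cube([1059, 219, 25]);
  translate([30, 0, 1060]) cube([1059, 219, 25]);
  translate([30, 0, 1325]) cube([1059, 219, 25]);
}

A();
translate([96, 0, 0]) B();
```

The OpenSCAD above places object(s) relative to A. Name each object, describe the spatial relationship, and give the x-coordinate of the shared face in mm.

A is a spool. B is a bookshelf. The bookshelf is against the spool's +x side, with their −y faces flush. The x-coordinate of the shared face is 96 mm.

The spool's +x face and the bookshelf's −x face are both at x = 96 mm.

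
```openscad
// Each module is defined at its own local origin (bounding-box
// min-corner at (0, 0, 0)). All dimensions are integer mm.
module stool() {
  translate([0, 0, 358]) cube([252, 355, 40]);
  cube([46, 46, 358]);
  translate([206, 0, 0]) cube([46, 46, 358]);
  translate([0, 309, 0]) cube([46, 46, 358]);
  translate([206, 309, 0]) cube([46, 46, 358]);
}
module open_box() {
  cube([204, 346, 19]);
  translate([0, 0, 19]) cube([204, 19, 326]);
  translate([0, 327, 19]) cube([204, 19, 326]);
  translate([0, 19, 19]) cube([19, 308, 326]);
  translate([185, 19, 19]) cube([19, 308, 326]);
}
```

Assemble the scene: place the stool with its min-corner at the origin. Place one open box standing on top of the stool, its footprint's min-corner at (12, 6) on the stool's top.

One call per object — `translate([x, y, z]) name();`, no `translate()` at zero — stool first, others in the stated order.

stool();
translate([12, 6, 398]) open_box();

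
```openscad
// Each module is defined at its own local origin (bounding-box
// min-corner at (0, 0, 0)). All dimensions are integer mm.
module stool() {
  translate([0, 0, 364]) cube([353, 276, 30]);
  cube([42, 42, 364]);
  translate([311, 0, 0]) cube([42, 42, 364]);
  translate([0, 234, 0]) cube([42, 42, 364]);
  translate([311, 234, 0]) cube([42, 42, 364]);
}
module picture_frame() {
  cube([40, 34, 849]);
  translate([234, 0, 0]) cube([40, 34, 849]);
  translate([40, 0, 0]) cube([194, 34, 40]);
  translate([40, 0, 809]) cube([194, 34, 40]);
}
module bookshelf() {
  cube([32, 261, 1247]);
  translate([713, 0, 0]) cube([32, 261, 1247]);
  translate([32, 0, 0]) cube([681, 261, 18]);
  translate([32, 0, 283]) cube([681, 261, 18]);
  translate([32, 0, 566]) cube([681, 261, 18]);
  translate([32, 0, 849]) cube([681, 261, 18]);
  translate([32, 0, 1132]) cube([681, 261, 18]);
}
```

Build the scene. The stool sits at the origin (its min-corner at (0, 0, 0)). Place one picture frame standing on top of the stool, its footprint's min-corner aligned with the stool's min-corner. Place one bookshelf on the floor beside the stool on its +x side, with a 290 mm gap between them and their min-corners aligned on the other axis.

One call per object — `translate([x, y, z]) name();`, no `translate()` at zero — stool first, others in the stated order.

stool();
translate([0, 0, 394]) picture_frame();
translate([643, 0, 0]) bookshelf();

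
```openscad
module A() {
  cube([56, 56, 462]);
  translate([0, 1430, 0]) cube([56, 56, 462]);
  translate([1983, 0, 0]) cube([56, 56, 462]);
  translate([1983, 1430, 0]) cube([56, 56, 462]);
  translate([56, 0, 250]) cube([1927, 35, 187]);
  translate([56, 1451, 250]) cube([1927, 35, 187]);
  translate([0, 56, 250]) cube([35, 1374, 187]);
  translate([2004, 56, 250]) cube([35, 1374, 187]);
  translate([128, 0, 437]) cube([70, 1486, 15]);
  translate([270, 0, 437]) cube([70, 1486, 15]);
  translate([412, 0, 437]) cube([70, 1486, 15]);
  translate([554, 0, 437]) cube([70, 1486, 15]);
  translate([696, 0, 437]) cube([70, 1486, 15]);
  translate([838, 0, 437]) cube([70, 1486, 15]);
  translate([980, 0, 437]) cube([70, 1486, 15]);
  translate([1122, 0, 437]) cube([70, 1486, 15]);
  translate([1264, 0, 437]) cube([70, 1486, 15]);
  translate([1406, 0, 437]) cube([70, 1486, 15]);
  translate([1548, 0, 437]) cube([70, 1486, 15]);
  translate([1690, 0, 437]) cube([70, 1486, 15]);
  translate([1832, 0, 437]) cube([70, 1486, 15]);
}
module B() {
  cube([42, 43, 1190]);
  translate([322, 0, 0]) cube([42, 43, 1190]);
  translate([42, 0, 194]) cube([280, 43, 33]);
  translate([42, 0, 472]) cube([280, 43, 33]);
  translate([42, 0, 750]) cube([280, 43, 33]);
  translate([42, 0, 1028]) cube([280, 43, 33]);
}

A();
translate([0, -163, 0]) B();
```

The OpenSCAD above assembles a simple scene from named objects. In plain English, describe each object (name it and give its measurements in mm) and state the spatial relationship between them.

A is a bed frame 2039 mm long (x) by 1486 mm wide (y). Four 56×56 mm corner posts, 462 mm tall, at the corners of the footprint. Four rails of 35 mm thickness and 187 mm height run between adjacent posts with their undersides at z = 250 mm, their outer faces flush with the outside of the frame (the two x-running rails run between the posts' inner faces; the two y-running rails run between the posts' inner faces). 13 slats, each 70 mm wide (x) and 15 mm thick, lie across the top of the two x-running rails, running the full 1486 mm width of the frame in y; the slats are evenly spaced along x between the inner faces of the end posts with equal gaps (rounded down to the nearest mm) at the −x end and between each pair — any rounding remainder accumulates at the +x end.

B is a wooden ladder with two side rails of 42×43 mm section and 1190 mm height, set 364 mm apart overall. Between them run 4 rectangular rungs (43 mm deep, 33 mm thick), front faces flush with the rails' −y face. The bottom of the first rung is 194 mm above the floor and each subsequent rung is 278 mm higher than the one below.

The ladder is on the floor beside the bed frame on its −y side.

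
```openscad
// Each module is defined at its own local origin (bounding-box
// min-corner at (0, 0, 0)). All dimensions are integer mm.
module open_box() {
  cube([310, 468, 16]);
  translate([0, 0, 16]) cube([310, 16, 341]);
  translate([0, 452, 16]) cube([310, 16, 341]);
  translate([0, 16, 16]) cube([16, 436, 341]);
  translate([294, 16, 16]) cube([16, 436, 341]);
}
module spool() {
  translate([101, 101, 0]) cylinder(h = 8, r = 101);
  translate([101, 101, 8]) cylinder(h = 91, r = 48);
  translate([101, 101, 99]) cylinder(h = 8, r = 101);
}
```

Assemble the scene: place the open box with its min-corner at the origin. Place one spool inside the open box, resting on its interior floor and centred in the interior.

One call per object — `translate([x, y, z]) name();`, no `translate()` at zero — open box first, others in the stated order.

open_box();
translate([54, 133, 16]) spool();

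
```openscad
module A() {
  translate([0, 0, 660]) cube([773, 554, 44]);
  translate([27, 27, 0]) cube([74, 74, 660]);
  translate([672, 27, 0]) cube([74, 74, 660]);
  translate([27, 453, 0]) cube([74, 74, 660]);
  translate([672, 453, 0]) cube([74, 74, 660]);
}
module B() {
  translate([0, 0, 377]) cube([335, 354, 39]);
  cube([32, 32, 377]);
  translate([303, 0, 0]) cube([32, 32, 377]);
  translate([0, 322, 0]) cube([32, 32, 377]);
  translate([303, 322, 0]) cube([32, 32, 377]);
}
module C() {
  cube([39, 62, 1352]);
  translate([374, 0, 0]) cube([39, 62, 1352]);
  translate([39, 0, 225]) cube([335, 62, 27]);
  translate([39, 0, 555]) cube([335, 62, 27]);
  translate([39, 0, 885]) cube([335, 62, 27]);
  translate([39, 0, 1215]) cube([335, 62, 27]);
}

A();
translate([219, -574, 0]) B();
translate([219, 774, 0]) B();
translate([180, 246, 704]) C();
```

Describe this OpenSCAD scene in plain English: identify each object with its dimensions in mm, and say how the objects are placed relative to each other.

A is a rectangular dining table. The top is 773×554×44 mm with its upper surface at z = 704 mm. It stands on four 74×74 mm square legs, each inset 27 mm from the nearest pair of top edges, running from the floor to the underside of the top.

B is a four-legged stool. The seat is 335×354 mm, 39 mm thick, top at z = 416 mm. It stands on four square legs, each 32×32 mm in cross-section, from z = 0 to the seat underside, each flush with a corner of the seat.

C is a wooden ladder with two side rails of 39×62 mm section and 1352 mm height, set 413 mm apart overall. Between them run 4 rectangular rungs (62 mm deep, 27 mm thick), front faces flush with the rails' −y face. The bottom of the first rung is 225 mm above the floor and each subsequent rung is 330 mm higher than the one below.

Two stools sit around the table at the −y, +y sides. The ladder is on top of the table, centred.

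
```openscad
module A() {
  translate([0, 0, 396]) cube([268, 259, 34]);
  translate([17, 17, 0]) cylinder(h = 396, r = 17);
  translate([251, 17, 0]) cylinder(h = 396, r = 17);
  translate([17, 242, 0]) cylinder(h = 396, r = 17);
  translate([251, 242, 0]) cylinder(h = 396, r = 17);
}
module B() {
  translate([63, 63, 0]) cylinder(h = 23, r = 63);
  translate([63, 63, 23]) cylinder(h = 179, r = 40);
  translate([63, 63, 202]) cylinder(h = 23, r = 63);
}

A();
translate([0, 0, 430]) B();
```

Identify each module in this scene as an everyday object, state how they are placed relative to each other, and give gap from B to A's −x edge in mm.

The spool's min-x is at 0; the stool's min-x is 0; gap = 0 mm.

A is a stool. B is a spool. The spool is on top of the stool. The gap from the spool to the stool's −x edge is 0 mm.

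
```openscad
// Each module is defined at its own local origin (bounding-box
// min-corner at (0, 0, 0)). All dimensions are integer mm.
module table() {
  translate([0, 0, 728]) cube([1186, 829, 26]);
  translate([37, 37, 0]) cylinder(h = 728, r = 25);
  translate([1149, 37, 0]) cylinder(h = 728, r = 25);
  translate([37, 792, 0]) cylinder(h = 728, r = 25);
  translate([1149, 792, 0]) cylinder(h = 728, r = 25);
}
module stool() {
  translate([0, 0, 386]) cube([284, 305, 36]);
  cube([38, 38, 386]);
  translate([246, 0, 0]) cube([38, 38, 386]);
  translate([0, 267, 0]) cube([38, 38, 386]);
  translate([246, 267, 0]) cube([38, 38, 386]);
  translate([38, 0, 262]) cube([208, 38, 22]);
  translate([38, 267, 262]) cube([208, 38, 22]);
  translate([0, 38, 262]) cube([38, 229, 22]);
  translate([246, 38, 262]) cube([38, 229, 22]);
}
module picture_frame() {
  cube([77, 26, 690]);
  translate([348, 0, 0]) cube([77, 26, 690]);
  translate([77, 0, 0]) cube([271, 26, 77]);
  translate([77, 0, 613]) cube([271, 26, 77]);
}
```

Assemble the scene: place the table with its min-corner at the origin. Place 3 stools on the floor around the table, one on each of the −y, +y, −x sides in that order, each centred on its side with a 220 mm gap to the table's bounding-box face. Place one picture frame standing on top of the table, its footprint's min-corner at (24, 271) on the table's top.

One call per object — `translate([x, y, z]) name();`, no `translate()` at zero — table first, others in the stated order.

table();
translate([451, -525, 0]) stool();
translate([451, 1049, 0]) stool();
translate([-504, 262, 0]) stool();
translate([24, 271, 754]) picture_frame();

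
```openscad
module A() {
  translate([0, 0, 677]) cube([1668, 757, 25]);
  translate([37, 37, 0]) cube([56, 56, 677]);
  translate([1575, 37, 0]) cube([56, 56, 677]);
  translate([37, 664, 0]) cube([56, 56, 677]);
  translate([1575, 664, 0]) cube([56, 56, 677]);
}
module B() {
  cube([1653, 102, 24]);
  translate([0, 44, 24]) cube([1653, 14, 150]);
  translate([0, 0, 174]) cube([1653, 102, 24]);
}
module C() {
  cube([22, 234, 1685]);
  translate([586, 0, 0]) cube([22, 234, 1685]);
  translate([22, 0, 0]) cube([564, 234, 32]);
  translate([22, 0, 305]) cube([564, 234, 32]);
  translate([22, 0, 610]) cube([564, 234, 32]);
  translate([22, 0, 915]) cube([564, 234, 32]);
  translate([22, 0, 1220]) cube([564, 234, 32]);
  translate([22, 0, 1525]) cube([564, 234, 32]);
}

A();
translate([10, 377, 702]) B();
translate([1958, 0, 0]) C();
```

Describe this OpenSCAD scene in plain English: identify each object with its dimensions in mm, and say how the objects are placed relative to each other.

A is a rectangular dining table. The top is 1668×757×25 mm with its upper surface at z = 702 mm. It stands on four 56×56 mm square legs, each inset 37 mm from the nearest pair of top edges, running from the floor to the underside of the top.

B is an I-beam lying along x, 1653 mm long. Overall section height 198 mm. Two flanges 102 mm wide (y) and 24 mm thick, one on the floor and one at the top; a web 14 mm thick runs between them, centred on the flange width.

C is an open bookshelf. Two side panels, each 22 mm thick, 234 mm deep and 1685 mm tall, stand 608 mm apart (outside-to-outside). Between them sit 6 shelves, each 32 mm thick and 234 mm deep, spanning the full gap between the sides. The bottom shelf rests on the floor (its underside at z = 0) and the clear gap between one shelf's top and the next shelf's underside is 273 mm.

The I-beam is on top of the table. The bookshelf is on the floor beside the table on its +x side.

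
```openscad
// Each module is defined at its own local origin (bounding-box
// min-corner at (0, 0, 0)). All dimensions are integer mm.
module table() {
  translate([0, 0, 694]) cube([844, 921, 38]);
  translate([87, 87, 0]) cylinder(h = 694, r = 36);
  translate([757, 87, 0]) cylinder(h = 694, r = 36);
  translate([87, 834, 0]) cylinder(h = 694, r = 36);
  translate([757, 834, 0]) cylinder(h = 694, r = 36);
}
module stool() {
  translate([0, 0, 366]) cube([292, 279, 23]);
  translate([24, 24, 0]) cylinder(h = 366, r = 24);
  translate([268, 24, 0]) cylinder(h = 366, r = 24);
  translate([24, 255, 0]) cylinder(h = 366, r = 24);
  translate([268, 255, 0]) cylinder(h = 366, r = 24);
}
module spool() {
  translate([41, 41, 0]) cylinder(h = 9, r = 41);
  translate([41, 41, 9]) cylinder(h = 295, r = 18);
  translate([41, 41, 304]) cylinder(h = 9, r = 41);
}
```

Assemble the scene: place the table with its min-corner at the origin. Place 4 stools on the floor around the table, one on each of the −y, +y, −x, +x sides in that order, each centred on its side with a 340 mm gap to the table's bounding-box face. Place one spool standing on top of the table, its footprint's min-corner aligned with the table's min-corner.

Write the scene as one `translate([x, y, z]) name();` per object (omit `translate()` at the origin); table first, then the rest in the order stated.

table();
translate([276, -619, 0]) stool();
translate([276, 1261, 0]) stool();
translate([-632, 321, 0]) stool();
translate([1184, 321, 0]) stool();
translate([0, 0, 732]) spool();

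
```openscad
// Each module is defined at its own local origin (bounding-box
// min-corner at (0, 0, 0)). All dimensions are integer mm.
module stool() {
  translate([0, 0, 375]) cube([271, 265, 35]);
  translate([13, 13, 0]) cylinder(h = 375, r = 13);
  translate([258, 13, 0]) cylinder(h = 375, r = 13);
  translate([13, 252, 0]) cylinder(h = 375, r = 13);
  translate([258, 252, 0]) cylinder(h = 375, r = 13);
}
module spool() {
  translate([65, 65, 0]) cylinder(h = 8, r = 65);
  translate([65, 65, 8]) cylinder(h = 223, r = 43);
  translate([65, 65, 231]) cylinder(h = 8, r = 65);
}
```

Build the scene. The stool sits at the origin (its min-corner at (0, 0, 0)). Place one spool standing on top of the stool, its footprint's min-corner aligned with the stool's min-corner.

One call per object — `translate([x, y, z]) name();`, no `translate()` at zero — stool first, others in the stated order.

stool();
translate([0, 0, 410]) spool();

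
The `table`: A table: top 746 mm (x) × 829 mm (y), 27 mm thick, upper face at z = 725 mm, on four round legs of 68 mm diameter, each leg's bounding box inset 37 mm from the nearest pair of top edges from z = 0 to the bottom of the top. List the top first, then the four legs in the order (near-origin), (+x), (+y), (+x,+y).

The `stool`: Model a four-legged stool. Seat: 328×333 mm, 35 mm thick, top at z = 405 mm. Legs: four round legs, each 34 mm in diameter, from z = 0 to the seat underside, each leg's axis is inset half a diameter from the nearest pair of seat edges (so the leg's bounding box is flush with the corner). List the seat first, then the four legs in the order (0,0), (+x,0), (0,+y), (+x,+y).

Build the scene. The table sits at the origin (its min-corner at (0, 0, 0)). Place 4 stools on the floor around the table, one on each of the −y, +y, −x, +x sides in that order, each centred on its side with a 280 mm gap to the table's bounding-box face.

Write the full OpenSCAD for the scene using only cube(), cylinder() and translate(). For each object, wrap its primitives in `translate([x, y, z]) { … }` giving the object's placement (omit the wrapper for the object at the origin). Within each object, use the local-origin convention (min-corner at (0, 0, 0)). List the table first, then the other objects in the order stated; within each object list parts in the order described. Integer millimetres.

translate([0, 0, 698]) cube([746, 829, 27]);
translate([71, 71, 0]) cylinder(h = 698, r = 34);
translate([675, 71, 0]) cylinder(h = 698, r = 34);
translate([71, 758, 0]) cylinder(h = 698, r = 34);
translate([675, 758, 0]) cylinder(h = 698, r = 34);
translate([209, -613, 0]) {
  translate([0, 0, 370]) cube([328, 333, 35]);
  translate([17, 17, 0]) cylinder(h = 370, r = 17);
  translate([311, 17, 0]) cylinder(h = 370, r = 17);
  translate([17, 316, 0]) cylinder(h = 370, r = 17);
  translate([311, 316, 0]) cylinder(h = 370, r = 17);
}
translate([209, 1109, 0]) {
  translate([0, 0, 370]) cube([328, 333, 35]);
  translate([17, 17, 0]) cylinder(h = 370, r = 17);
  translate([311, 17, 0]) cylinder(h = 370, r = 17);
  translate([17, 316, 0]) cylinder(h = 370, r = 17);
  translate([311, 316, 0]) cylinder(h = 370, r = 17);
}
translate([-608, 248, 0]) {
  translate([0, 0, 370]) cube([328, 333, 35]);
  translate([17, 17, 0]) cylinder(h = 370, r = 17);
  translate([311, 17, 0]) cylinder(h = 370, r = 17);
  translate([17, 316, 0]) cylinder(h = 370, r = 17);
  translate([311, 316, 0]) cylinder(h = 370, r = 17);
}
translate([1026, 248, 0]) {
  translate([0, 0, 370]) cube([328, 333, 35]);
  translate([17, 17, 0]) cylinder(h = 370, r = 17);
  translate([311, 17, 0]) cylinder(h = 370, r = 17);
  translate([17, 316, 0]) cylinder(h = 370, r = 17);
  translate([311, 316, 0]) cylinder(h = 370, r = 17);
}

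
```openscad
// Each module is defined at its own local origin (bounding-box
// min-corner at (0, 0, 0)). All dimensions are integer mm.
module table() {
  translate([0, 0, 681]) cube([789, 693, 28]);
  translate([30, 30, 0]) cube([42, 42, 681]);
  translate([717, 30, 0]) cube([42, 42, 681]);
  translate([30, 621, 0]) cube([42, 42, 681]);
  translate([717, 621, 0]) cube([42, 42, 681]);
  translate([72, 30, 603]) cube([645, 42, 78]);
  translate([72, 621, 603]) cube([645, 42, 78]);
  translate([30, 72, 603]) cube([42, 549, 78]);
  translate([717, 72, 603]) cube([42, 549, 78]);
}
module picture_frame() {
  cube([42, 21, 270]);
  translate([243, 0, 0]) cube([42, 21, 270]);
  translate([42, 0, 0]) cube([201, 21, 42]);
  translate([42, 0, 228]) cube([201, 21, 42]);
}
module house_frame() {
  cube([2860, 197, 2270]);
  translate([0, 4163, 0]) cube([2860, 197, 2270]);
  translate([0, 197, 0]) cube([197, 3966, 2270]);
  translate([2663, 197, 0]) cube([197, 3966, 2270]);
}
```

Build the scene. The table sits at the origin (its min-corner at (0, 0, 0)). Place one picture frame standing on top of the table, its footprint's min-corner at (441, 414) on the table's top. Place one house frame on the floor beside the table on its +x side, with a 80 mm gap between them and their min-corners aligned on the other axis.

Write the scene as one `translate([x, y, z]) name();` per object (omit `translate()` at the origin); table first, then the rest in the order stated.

table();
translate([441, 414, 709]) picture_frame();
translate([869, 0, 0]) house_frame();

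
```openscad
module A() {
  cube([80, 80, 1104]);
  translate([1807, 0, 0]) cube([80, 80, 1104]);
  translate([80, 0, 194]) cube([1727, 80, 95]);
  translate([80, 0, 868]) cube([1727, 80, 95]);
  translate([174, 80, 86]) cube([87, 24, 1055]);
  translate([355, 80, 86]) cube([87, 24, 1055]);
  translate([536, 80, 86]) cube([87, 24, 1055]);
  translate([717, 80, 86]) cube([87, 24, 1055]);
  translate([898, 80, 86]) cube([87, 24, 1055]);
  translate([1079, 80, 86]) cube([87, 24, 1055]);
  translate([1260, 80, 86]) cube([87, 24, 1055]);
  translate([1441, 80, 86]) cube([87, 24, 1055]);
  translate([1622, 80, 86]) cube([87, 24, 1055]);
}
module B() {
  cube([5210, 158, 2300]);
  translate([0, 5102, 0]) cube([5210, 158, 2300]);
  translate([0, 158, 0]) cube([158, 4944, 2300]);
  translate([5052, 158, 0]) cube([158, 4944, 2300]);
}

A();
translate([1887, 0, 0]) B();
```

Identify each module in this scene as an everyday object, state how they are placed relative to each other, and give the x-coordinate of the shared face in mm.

The fence section's +x face and the house frame's −x face are both at x = 1887 mm.

A is a fence section. B is a house frame. The house frame is against the fence section's +x side, with their −y faces flush. The x-coordinate of the shared face is 1887 mm.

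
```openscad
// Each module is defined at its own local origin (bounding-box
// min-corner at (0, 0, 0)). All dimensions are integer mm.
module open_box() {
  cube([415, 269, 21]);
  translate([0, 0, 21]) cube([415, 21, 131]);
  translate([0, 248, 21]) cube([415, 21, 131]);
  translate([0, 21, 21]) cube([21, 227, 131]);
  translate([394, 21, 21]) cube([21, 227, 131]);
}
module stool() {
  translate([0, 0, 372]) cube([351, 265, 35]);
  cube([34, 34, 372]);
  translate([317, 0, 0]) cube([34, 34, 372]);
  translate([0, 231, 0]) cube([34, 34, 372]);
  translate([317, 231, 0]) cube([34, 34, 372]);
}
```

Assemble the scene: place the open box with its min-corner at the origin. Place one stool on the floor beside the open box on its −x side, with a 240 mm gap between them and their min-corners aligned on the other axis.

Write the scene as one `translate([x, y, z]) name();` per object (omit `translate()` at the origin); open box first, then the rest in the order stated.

open_box();
translate([-591, 0, 0]) stool();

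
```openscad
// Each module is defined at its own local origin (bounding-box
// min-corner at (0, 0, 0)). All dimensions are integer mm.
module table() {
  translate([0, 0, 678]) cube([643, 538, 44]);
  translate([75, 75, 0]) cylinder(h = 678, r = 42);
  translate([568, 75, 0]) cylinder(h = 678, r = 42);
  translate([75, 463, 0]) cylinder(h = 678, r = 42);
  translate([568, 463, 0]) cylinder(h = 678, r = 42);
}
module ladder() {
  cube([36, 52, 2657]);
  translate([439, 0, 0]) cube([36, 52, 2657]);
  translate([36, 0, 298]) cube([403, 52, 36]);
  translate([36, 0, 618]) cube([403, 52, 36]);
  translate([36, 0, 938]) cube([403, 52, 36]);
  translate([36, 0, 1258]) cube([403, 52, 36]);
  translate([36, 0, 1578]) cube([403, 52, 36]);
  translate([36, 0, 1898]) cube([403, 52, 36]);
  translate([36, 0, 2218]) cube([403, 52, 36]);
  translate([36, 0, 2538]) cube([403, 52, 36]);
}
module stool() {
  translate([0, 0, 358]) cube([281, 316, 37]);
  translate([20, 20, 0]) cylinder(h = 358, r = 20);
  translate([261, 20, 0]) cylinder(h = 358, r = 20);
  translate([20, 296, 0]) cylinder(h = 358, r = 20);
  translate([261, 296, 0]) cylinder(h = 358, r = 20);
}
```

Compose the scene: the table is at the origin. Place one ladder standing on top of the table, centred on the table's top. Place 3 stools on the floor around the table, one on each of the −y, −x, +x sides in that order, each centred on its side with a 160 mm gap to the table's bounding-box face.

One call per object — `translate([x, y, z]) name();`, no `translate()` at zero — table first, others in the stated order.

table();
translate([84, 243, 722]) ladder();
translate([181, -476, 0]) stool();
translate([-441, 111, 0]) stool();
translate([803, 111, 0]) stool();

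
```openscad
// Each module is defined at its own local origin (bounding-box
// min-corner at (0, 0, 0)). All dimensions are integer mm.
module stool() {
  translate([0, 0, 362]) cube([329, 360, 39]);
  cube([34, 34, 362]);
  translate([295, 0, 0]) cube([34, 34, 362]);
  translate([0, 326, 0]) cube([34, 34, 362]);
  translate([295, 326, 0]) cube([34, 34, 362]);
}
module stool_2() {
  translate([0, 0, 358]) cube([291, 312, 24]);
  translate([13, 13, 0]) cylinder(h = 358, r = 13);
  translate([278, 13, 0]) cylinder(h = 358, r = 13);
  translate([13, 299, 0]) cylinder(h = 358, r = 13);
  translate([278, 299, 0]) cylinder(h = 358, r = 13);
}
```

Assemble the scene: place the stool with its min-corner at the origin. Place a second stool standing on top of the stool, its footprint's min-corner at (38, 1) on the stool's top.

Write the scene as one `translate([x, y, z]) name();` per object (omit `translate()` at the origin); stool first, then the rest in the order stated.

stool();
translate([38, 1, 401]) stool_2();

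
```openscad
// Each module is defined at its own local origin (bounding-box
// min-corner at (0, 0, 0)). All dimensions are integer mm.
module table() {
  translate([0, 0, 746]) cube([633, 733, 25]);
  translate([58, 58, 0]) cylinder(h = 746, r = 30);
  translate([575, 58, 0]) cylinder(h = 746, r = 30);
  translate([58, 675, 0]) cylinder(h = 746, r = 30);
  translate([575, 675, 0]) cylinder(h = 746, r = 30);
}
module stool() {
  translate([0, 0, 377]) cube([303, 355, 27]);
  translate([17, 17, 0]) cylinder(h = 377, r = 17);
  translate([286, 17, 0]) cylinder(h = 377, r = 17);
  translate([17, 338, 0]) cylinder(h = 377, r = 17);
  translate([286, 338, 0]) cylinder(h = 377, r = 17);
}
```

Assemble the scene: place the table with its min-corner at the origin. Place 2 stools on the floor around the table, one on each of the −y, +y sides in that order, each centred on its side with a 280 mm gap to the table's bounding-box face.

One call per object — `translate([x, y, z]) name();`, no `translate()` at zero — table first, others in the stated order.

table();
translate([165, -635, 0]) stool();
translate([165, 1013, 0]) stool();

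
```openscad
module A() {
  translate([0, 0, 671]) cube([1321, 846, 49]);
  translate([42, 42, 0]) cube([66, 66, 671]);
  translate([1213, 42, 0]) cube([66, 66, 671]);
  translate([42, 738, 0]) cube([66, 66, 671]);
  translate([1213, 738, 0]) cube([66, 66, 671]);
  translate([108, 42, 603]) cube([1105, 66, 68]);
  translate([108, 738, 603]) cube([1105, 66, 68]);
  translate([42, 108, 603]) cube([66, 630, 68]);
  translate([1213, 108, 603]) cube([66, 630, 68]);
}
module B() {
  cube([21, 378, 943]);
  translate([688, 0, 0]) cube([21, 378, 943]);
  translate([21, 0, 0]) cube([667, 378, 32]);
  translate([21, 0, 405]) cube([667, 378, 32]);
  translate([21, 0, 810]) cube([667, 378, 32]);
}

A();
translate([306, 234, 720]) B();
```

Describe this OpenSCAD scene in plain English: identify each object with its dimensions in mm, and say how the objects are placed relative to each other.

A is a rectangular dining table. The top is 1321×846×49 mm with its upper surface at z = 720 mm. It stands on four 66×66 mm square legs, each inset 42 mm from the nearest pair of top edges, running from the floor to the underside of the top. Four apron rails, 66 mm thick and 68 mm tall, run between adjacent legs with their top edges flush with the underside of the top and their outer faces flush with the legs' outer faces.

B is an open bookshelf. Two side panels, each 21 mm thick, 378 mm deep and 943 mm tall, stand 709 mm apart (outside-to-outside). Between them sit 3 shelves, each 32 mm thick and 378 mm deep, spanning the full gap between the sides. The bottom shelf rests on the floor (its underside at z = 0) and the clear gap between one shelf's top and the next shelf's underside is 373 mm.

The bookshelf is on top of the table, centred.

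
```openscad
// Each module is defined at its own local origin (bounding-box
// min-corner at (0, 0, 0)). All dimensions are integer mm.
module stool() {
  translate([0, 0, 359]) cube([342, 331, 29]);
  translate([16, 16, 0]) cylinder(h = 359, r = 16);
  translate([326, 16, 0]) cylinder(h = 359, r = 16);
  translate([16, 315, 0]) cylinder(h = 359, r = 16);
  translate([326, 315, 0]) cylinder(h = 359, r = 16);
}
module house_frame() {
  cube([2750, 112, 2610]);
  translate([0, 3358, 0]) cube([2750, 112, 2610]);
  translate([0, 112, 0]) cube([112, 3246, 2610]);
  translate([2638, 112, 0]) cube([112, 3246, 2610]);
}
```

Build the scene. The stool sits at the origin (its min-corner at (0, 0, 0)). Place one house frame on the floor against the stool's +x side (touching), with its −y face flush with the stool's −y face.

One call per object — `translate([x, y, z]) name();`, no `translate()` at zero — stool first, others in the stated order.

stool();
translate([342, 0, 0]) house_frame();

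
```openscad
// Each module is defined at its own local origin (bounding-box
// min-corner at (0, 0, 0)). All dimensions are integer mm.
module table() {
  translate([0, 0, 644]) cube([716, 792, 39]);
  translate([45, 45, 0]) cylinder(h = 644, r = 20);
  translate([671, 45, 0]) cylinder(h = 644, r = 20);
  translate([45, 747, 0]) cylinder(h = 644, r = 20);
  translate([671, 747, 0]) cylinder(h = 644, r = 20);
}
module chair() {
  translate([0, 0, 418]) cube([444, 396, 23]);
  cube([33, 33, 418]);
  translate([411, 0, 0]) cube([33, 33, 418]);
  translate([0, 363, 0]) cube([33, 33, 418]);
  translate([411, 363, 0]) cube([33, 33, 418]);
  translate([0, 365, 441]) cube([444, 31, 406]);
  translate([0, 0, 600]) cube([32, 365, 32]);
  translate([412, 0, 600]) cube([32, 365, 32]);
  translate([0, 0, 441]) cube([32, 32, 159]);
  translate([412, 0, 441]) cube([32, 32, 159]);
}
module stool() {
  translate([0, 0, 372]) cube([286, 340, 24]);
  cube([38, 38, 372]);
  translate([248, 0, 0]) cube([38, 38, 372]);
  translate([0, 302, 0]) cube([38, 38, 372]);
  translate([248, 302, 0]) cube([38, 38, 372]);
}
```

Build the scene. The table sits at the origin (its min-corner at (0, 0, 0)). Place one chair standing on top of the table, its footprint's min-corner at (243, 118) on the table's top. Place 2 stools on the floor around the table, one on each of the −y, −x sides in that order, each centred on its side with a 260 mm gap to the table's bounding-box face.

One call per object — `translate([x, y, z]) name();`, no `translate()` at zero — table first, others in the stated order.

table();
translate([243, 118, 683]) chair();
translate([215, -600, 0]) stool();
translate([-546, 226, 0]) stool();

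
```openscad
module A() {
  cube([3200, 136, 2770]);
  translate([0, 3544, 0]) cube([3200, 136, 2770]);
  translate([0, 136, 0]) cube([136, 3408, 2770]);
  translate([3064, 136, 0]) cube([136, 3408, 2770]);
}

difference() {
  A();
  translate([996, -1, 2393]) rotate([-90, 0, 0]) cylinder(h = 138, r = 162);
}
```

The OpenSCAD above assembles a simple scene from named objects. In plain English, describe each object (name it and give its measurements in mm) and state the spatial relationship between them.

A is the wall frame of a small rectangular building: four walls, each 2770 mm tall and 136 mm thick, enclosing a footprint 3200 mm (x) by 3680 mm (y) outside-to-outside, with no floor or roof. The front and back walls (the −y and +y sides) span the full width; the two side walls fit between them.

The house frame has a circular hole of radius 162 mm through its front wall, centred at (x = 996, z = 2393).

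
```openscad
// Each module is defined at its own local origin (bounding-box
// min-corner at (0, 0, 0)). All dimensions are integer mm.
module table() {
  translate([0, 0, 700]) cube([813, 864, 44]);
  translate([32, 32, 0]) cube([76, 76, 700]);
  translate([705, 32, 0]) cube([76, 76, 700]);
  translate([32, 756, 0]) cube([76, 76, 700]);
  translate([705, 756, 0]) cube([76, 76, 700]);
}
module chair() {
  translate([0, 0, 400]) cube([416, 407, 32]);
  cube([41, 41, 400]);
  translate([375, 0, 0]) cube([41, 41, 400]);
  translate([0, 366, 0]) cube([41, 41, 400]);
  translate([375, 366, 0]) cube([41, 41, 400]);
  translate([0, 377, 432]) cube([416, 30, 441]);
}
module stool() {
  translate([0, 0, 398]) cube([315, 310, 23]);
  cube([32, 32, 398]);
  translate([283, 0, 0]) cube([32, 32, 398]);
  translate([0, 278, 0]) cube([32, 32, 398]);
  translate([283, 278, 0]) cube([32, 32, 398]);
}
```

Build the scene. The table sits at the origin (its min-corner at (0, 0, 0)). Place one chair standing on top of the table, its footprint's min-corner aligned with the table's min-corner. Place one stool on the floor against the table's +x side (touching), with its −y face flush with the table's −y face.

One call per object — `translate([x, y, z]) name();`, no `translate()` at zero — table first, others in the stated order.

table();
translate([0, 0, 744]) chair();
translate([813, 0, 0]) stool();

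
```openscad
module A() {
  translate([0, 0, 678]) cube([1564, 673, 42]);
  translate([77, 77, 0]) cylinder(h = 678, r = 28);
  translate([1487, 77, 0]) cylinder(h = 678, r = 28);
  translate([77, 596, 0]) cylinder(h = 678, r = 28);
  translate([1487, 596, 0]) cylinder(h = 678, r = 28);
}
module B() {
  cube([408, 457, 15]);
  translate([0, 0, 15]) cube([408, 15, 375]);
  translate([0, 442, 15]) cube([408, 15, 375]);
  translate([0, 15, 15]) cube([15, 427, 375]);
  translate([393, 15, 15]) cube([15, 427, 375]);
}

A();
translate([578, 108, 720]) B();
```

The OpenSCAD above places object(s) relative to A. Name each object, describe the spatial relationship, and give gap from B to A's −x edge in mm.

The open box's min-x is at 578; the table's min-x is 0; gap = 578 mm.

A is a table. B is an open box. The open box is on top of the table, centred. The gap from the open box to the table's −x edge is 578 mm.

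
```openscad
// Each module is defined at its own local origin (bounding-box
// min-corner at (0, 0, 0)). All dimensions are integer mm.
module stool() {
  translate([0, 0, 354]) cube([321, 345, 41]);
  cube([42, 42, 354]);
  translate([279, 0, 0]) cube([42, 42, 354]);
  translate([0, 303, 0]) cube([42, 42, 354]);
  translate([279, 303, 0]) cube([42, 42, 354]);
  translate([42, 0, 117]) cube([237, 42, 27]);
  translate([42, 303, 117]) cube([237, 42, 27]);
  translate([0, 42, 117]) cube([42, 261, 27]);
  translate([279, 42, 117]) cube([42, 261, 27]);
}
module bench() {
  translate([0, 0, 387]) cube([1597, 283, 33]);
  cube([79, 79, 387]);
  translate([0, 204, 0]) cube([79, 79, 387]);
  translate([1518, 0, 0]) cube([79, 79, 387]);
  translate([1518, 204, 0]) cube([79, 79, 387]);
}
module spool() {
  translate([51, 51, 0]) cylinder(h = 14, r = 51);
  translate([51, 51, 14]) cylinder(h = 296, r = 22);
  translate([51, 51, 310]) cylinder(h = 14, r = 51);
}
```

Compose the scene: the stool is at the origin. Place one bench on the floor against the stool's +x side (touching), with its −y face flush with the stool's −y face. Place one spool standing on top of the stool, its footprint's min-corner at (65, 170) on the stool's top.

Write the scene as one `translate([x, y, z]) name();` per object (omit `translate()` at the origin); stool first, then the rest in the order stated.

stool();
translate([321, 0, 0]) bench();
translate([65, 170, 395]) spool();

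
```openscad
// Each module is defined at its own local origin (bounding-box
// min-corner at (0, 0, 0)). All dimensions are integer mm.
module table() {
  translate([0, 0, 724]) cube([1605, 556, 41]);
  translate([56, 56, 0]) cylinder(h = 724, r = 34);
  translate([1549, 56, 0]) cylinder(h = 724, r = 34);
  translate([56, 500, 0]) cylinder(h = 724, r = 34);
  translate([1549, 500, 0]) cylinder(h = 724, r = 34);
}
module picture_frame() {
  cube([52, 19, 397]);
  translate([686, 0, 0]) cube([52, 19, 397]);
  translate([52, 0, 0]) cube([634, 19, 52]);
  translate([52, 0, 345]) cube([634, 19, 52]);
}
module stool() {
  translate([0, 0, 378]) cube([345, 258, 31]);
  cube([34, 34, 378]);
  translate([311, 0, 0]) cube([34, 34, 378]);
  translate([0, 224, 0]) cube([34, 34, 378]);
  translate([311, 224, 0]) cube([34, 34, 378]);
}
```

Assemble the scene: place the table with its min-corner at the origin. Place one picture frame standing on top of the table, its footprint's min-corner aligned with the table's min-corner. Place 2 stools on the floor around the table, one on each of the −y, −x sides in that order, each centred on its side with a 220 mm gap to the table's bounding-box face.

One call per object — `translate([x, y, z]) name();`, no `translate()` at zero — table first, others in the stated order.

table();
translate([0, 0, 765]) picture_frame();
translate([630, -478, 0]) stool();
translate([-565, 149, 0]) stool();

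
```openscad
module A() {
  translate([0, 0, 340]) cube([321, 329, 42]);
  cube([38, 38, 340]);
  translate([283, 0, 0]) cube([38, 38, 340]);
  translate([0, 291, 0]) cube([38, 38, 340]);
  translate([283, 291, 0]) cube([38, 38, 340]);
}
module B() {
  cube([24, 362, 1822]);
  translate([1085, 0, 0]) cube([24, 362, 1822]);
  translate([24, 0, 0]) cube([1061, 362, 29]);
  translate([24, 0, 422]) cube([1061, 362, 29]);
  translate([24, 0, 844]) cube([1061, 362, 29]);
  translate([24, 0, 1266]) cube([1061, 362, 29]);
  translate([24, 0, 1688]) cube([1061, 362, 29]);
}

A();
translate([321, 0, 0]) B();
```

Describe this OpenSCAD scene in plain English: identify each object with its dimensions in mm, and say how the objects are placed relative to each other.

A is a simple wooden stool: a rectangular seat 321 mm (x) by 329 mm (y), 42 mm thick, top face at z = 382 mm, on four square legs, each 38×38 mm in cross-section. The legs rest on z = 0, each flush with a corner of the seat.

B is an open bookshelf. Two side panels, each 24 mm thick, 362 mm deep and 1822 mm tall, stand 1109 mm apart (outside-to-outside). Between them sit 5 shelves, each 29 mm thick and 362 mm deep, spanning the full gap between the sides. The bottom shelf rests on the floor (its underside at z = 0) and the clear gap between one shelf's top and the next shelf's underside is 393 mm.

The bookshelf is against the stool's +x side, with their −y faces flush.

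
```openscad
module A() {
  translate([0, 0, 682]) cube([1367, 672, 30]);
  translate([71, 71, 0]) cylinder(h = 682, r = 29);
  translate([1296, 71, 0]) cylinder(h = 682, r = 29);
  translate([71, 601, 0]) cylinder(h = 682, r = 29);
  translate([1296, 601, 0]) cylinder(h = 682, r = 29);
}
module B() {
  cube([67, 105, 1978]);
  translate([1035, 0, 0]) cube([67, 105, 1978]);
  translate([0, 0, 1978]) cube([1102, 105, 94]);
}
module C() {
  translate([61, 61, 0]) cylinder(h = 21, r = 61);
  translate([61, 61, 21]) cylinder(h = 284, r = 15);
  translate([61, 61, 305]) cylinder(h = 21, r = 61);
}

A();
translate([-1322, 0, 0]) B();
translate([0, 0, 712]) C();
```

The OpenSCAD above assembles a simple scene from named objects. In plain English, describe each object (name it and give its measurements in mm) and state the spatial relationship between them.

A is a rectangular dining table. The top is 1367×672×30 mm with its upper surface at z = 712 mm. It stands on four round legs of 58 mm diameter, each leg's bounding box inset 42 mm from the nearest pair of top edges, running from the floor to the underside of the top.

B is a rectangular door frame: two vertical jambs of 67×105 mm section, 1978 mm tall, with a clear opening 968 mm wide between their inner faces. A header 94 mm tall and 105 mm deep lies on top of the jambs and spans the full outside width.

C is a spool: two coaxial disc flanges of radius 61 mm and thickness 21 mm, joined by a core cylinder of radius 15 mm and height 284 mm. The lower flange rests on z = 0 and the three cylinders share a vertical axis.

The door frame is on the floor beside the table on its −x side. The spool is on top of the table.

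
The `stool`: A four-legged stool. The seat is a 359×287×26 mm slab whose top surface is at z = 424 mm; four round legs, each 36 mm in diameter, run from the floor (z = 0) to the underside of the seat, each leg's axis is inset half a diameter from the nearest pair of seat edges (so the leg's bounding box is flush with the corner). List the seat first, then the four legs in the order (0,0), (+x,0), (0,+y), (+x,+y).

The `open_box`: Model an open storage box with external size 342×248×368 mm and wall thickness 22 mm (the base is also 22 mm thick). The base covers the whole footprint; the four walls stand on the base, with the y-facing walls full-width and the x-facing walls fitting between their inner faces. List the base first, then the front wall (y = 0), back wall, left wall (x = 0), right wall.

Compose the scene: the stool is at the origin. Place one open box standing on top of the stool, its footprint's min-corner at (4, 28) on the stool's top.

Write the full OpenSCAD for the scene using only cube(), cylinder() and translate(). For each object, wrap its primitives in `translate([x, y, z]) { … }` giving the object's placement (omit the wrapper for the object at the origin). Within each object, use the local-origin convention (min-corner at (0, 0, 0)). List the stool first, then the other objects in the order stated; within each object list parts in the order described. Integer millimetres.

translate([0, 0, 398]) cube([359, 287, 26]);
translate([18, 18, 0]) cylinder(h = 398, r = 18);
translate([341, 18, 0]) cylinder(h = 398, r = 18);
translate([18, 269, 0]) cylinder(h = 398, r = 18);
translate([341, 269, 0]) cylinder(h = 398, r = 18);
translate([4, 28, 424]) {
  cube([342, 248, 22]);
  translate([0, 0, 22]) cube([342, 22, 346]);
  translate([0, 226, 22]) cube([342, 22, 346]);
  translate([0, 22, 22]) cube([22, 204, 346]);
  translate([320, 22, 22]) cube([22, 204, 346]);
}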